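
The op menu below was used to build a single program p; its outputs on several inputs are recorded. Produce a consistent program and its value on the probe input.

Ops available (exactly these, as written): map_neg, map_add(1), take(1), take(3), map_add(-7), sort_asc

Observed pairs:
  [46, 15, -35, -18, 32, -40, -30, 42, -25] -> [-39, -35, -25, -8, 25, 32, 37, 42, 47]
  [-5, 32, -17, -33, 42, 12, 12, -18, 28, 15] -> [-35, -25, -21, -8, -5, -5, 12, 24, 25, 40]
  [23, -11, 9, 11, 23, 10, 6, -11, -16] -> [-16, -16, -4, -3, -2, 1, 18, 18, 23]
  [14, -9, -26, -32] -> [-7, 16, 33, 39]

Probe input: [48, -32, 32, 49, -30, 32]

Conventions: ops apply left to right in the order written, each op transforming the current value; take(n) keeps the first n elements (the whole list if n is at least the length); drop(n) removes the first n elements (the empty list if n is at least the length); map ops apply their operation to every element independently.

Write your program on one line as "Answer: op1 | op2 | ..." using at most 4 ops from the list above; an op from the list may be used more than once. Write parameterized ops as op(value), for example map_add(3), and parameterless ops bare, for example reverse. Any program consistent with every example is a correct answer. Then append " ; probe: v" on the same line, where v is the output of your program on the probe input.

map_add(-7) | map_neg | sort_asc ; probe: [-42, -41, -25, -25, 37, 39]

Check, running the answer program on each example:
  [46, 15, -35, -18, 32, -40, -30, 42, -25] -> [39, 8, -42, -25, 25, -47, -37, 35, -32] -> [-39, -8, 42, 25, -25, 47, 37, -35, 32] -> [-39, -35, -25, -8, 25, 32, 37, 42, 47]
  [-5, 32, -17, -33, 42, 12, 12, -18, 28, 15] -> [-12, 25, -24, -40, 35, 5, 5, -25, 21, 8] -> [12, -25, 24, 40, -35, -5, -5, 25, -21, -8] -> [-35, -25, -21, -8, -5, -5, 12, 24, 25, 40]
  [23, -11, 9, 11, 23, 10, 6, -11, -16] -> [16, -18, 2, 4, 16, 3, -1, -18, -23] -> [-16, 18, -2, -4, -16, -3, 1, 18, 23] -> [-16, -16, -4, -3, -2, 1, 18, 18, 23]
  [14, -9, -26, -32] -> [7, -16, -33, -39] -> [-7, 16, 33, 39] -> [-7, 16, 33, 39]
  probe: [48, -32, 32, 49, -30, 32] -> [41, -39, 25, 42, -37, 25] -> [-41, 39, -25, -42, 37, -25] -> [-42, -41, -25, -25, 37, 39]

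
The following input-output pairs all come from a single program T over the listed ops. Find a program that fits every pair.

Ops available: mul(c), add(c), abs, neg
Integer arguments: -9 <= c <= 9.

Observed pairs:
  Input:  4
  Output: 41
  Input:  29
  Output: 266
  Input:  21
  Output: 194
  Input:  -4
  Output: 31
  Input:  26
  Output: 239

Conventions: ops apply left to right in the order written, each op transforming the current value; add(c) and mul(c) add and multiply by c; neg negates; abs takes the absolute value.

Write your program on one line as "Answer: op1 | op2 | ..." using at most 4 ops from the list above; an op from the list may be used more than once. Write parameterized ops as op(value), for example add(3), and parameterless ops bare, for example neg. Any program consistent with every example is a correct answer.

mul(-9) | add(-5) | neg | abs

Check, running the answer program on each example:
  4 -> -36 -> -41 -> 41 -> 41
  29 -> -261 -> -266 -> 266 -> 266
  21 -> -189 -> -194 -> 194 -> 194
  -4 -> 36 -> 31 -> -31 -> 31
  26 -> -234 -> -239 -> 239 -> 239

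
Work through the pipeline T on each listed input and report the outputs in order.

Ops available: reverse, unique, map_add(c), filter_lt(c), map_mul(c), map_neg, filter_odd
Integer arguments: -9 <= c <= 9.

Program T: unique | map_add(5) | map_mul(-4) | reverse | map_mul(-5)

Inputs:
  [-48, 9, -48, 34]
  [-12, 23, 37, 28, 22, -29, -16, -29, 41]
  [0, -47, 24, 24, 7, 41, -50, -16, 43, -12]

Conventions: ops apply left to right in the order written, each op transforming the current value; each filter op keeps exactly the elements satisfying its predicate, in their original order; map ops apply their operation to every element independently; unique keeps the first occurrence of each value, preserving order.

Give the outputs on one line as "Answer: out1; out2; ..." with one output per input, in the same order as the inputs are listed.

[780, 280, -860]; [920, -220, -480, 540, 660, 840, 560, -140]; [-140, 960, -220, -900, 920, 240, 580, -840, 100]

Execution, op by op:
  [-48, 9, -48, 34] -> [-48, 9, 34] -> [-43, 14, 39] -> [172, -56, -156] -> [-156, -56, 172] -> [780, 280, -860]
  [-12, 23, 37, 28, 22, -29, -16, -29, 41] -> [-12, 23, 37, 28, 22, -29, -16, 41] -> [-7, 28, 42, 33, 27, -24, -11, 46] -> [28, -112, -168, -132, -108, 96, 44, -184] -> [-184, 44, 96, -108, -132, -168, -112, 28] -> [920, -220, -480, 540, 660, 840, 560, -140]
  [0, -47, 24, 24, 7, 41, -50, -16, 43, -12] -> [0, -47, 24, 7, 41, -50, -16, 43, -12] -> [5, -42, 29, 12, 46, -45, -11, 48, -7] -> [-20, 168, -116, -48, -184, 180, 44, -192, 28] -> [28, -192, 44, 180, -184, -48, -116, 168, -20] -> [-140, 960, -220, -900, 920, 240, 580, -840, 100]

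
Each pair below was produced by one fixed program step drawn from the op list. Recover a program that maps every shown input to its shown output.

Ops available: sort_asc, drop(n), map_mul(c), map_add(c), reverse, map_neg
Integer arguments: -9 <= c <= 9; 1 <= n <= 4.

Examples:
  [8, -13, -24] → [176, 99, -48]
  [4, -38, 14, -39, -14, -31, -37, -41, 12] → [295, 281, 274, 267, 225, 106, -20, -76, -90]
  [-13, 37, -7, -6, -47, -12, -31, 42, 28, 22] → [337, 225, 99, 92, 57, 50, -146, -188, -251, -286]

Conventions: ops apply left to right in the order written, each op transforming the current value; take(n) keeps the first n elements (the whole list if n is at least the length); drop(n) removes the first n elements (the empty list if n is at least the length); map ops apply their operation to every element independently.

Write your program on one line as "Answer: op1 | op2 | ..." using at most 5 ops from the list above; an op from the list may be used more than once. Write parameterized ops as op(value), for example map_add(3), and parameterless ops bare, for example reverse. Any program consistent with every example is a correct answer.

map_mul(7) | sort_asc | map_add(-8) | map_neg

Check, running the answer program on each example:
  [8, -13, -24] -> [56, -91, -168] -> [-168, -91, 56] -> [-176, -99, 48] -> [176, 99, -48]
  [4, -38, 14, -39, -14, -31, -37, -41, 12] -> [28, -266, 98, -273, -98, -217, -259, -287, 84] -> [-287, -273, -266, -259, -217, -98, 28, 84, 98] -> [-295, -281, -274, -267, -225, -106, 20, 76, 90] -> [295, 281, 274, 267, 225, 106, -20, -76, -90]
  [-13, 37, -7, -6, -47, -12, -31, 42, 28, 22] -> [-91, 259, -49, -42, -329, -84, -217, 294, 196, 154] -> [-329, -217, -91, -84, -49, -42, 154, 196, 259, 294] -> [-337, -225, -99, -92, -57, -50, 146, 188, 251, 286] -> [337, 225, 99, 92, 57, 50, -146, -188, -251, -286]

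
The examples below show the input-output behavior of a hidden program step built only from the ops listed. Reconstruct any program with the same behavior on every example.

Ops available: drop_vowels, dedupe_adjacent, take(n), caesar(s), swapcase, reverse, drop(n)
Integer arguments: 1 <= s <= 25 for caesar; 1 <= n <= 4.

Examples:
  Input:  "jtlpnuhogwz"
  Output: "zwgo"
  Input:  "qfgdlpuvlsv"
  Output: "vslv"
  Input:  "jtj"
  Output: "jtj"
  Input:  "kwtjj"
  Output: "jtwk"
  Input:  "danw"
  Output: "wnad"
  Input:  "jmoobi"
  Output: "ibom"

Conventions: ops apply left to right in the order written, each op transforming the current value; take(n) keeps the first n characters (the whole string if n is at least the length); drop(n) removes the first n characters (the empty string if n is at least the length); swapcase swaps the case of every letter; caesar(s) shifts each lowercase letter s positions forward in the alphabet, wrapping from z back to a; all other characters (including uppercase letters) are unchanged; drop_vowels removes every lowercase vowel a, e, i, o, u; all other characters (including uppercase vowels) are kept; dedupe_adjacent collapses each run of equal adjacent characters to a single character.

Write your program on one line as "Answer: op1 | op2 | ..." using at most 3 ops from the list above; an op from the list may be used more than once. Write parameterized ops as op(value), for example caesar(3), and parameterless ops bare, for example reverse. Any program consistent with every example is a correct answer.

dedupe_adjacent | reverse | take(4)

Check, running the answer program on each example:
  "jtlpnuhogwz" -> "jtlpnuhogwz" -> "zwgohunpltj" -> "zwgo"
  "qfgdlpuvlsv" -> "qfgdlpuvlsv" -> "vslvupldgfq" -> "vslv"
  "jtj" -> "jtj" -> "jtj" -> "jtj"
  "kwtjj" -> "kwtj" -> "jtwk" -> "jtwk"
  "danw" -> "danw" -> "wnad" -> "wnad"
  "jmoobi" -> "jmobi" -> "ibomj" -> "ibom"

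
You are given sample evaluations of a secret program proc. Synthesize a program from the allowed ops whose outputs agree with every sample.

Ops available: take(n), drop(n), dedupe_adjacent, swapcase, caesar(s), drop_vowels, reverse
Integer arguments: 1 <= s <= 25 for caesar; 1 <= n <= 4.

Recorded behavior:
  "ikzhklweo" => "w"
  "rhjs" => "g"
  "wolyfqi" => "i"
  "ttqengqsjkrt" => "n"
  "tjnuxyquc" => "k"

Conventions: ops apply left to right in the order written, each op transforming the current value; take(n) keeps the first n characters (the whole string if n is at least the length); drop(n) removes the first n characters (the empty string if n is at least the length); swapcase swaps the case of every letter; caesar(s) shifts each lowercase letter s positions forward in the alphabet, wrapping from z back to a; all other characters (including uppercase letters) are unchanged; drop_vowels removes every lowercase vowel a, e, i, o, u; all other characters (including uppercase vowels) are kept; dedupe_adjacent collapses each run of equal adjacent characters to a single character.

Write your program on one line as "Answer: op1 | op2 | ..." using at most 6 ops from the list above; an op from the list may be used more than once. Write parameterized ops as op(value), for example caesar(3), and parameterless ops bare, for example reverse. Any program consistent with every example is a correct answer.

caesar(23) | take(3) | swapcase | drop(2) | swapcase

Check, running the answer program on each example:
  "ikzhklweo" -> "fhwehitbl" -> "fhw" -> "FHW" -> "W" -> "w"
  "rhjs" -> "oegp" -> "oeg" -> "OEG" -> "G" -> "g"
  "wolyfqi" -> "tlivcnf" -> "tli" -> "TLI" -> "I" -> "i"
  "ttqengqsjkrt" -> "qqnbkdnpghoq" -> "qqn" -> "QQN" -> "N" -> "n"
  "tjnuxyquc" -> "qgkruvnrz" -> "qgk" -> "QGK" -> "K" -> "k"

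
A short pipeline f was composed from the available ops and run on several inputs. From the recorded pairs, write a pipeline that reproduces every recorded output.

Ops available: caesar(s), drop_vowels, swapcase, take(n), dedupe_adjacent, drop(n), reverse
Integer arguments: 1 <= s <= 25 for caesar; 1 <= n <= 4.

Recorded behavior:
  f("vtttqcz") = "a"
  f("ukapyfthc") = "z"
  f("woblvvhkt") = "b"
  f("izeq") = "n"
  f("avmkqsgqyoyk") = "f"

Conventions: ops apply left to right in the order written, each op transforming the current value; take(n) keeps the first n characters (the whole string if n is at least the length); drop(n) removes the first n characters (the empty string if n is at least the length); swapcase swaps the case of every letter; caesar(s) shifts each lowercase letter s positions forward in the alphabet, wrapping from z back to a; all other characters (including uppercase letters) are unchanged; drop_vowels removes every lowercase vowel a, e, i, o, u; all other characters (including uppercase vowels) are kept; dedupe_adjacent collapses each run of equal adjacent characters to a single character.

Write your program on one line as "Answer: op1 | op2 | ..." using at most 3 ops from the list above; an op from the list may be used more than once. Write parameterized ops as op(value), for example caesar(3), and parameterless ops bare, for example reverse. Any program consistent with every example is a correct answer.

take(4) | take(1) | caesar(5)

Check, running the answer program on each example:
  "vtttqcz" -> "vttt" -> "v" -> "a"
  "ukapyfthc" -> "ukap" -> "u" -> "z"
  "woblvvhkt" -> "wobl" -> "w" -> "b"
  "izeq" -> "izeq" -> "i" -> "n"
  "avmkqsgqyoyk" -> "avmk" -> "a" -> "f"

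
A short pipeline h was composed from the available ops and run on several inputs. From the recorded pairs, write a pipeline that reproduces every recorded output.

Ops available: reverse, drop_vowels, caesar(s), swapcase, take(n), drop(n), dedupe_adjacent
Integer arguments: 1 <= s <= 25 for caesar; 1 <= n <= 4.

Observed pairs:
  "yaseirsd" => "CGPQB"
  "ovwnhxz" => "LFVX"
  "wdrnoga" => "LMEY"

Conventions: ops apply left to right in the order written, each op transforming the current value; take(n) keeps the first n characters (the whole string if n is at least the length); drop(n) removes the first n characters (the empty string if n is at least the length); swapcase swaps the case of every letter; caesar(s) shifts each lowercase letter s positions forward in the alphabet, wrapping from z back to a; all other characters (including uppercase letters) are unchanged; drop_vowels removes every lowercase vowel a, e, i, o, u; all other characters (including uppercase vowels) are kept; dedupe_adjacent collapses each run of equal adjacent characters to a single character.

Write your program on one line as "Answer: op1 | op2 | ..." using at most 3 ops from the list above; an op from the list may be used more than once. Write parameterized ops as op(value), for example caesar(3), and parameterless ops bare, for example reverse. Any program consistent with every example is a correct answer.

caesar(24) | swapcase | drop(3)

Check, running the answer program on each example:
  "yaseirsd" -> "wyqcgpqb" -> "WYQCGPQB" -> "CGPQB"
  "ovwnhxz" -> "mtulfvx" -> "MTULFVX" -> "LFVX"
  "wdrnoga" -> "ubplmey" -> "UBPLMEY" -> "LMEY"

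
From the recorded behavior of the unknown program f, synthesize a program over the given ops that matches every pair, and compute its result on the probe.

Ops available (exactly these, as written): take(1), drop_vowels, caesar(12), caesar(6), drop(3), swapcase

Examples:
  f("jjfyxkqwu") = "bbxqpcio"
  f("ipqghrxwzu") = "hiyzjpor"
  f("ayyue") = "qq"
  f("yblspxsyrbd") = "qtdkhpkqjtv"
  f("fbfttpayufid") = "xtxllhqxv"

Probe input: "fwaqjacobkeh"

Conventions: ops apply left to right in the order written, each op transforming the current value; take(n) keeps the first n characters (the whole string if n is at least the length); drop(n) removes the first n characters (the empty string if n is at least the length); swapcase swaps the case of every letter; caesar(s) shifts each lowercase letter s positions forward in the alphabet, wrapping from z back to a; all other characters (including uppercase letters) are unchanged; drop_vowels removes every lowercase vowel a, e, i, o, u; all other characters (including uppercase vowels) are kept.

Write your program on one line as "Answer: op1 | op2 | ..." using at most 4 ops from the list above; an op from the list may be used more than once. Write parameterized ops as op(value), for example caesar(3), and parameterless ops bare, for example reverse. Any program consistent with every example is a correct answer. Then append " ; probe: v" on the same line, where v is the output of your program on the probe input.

drop_vowels | caesar(12) | caesar(6) ; probe: "xoibutcz"

Check, running the answer program on each example:
  "jjfyxkqwu" -> "jjfyxkqw" -> "vvrkjwci" -> "bbxqpcio"
  "ipqghrxwzu" -> "pqghrxwz" -> "bcstdjil" -> "hiyzjpor"
  "ayyue" -> "yy" -> "kk" -> "qq"
  "yblspxsyrbd" -> "yblspxsyrbd" -> "knxebjekdnp" -> "qtdkhpkqjtv"
  "fbfttpayufid" -> "fbfttpyfd" -> "rnrffbkrp" -> "xtxllhqxv"
  probe: "fwaqjacobkeh" -> "fwqjcbkh" -> "ricvonwt" -> "xoibutcz"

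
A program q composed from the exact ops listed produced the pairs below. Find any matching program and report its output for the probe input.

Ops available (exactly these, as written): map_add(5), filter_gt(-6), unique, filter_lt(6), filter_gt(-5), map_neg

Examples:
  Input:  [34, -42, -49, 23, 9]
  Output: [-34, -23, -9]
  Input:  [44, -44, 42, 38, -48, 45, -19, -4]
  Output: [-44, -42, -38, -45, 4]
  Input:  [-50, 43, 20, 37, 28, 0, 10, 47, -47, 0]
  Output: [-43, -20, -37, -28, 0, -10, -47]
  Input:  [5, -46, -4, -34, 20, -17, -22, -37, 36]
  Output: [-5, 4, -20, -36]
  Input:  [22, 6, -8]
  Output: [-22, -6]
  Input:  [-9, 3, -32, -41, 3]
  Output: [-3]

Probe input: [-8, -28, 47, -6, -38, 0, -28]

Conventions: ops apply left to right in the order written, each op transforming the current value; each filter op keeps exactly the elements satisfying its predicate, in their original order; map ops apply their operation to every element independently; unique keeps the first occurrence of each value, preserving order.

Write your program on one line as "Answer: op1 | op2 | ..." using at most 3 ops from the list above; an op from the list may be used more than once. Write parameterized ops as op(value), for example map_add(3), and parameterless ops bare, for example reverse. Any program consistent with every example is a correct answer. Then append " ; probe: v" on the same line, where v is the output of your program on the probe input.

map_neg | filter_lt(6) | unique ; probe: [-47, 0]

Check, running the answer program on each example:
  [34, -42, -49, 23, 9] -> [-34, 42, 49, -23, -9] -> [-34, -23, -9] -> [-34, -23, -9]
  [44, -44, 42, 38, -48, 45, -19, -4] -> [-44, 44, -42, -38, 48, -45, 19, 4] -> [-44, -42, -38, -45, 4] -> [-44, -42, -38, -45, 4]
  [-50, 43, 20, 37, 28, 0, 10, 47, -47, 0] -> [50, -43, -20, -37, -28, 0, -10, -47, 47, 0] -> [-43, -20, -37, -28, 0, -10, -47, 0] -> [-43, -20, -37, -28, 0, -10, -47]
  [5, -46, -4, -34, 20, -17, -22, -37, 36] -> [-5, 46, 4, 34, -20, 17, 22, 37, -36] -> [-5, 4, -20, -36] -> [-5, 4, -20, -36]
  [22, 6, -8] -> [-22, -6, 8] -> [-22, -6] -> [-22, -6]
  [-9, 3, -32, -41, 3] -> [9, -3, 32, 41, -3] -> [-3, -3] -> [-3]
  probe: [-8, -28, 47, -6, -38, 0, -28] -> [8, 28, -47, 6, 38, 0, 28] -> [-47, 0] -> [-47, 0]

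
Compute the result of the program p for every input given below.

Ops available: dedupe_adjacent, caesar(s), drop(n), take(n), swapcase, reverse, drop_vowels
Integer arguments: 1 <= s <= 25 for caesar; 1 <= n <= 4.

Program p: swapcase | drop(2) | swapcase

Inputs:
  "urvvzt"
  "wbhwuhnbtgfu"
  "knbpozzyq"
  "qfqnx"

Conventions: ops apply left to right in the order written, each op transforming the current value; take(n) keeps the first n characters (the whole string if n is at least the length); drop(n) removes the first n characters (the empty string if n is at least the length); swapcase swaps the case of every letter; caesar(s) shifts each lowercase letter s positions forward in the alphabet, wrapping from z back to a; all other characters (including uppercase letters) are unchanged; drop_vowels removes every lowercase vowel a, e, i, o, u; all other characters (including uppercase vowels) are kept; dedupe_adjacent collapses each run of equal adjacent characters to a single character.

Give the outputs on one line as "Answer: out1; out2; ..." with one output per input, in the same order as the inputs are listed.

"vvzt"; "hwuhnbtgfu"; "bpozzyq"; "qnx"

Execution, op by op:
  "urvvzt" -> "URVVZT" -> "VVZT" -> "vvzt"
  "wbhwuhnbtgfu" -> "WBHWUHNBTGFU" -> "HWUHNBTGFU" -> "hwuhnbtgfu"
  "knbpozzyq" -> "KNBPOZZYQ" -> "BPOZZYQ" -> "bpozzyq"
  "qfqnx" -> "QFQNX" -> "QNX" -> "qnx"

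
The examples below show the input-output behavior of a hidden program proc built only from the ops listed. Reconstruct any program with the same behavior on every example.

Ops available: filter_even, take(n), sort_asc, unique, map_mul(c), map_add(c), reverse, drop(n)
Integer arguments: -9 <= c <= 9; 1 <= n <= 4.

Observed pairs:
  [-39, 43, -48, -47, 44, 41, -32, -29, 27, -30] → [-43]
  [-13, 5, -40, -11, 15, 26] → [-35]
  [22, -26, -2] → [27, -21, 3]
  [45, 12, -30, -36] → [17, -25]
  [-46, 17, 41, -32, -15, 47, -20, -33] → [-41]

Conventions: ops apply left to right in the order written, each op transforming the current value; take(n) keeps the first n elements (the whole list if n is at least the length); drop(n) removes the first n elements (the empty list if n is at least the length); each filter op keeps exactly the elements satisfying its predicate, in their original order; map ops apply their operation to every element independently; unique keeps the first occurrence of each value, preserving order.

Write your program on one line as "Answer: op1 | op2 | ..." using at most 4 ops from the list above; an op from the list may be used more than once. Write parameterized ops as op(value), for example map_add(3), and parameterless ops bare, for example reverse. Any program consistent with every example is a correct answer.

take(3) | filter_even | map_add(5)

Check, running the answer program on each example:
  [-39, 43, -48, -47, 44, 41, -32, -29, 27, -30] -> [-39, 43, -48] -> [-48] -> [-43]
  [-13, 5, -40, -11, 15, 26] -> [-13, 5, -40] -> [-40] -> [-35]
  [22, -26, -2] -> [22, -26, -2] -> [22, -26, -2] -> [27, -21, 3]
  [45, 12, -30, -36] -> [45, 12, -30] -> [12, -30] -> [17, -25]
  [-46, 17, 41, -32, -15, 47, -20, -33] -> [-46, 17, 41] -> [-46] -> [-41]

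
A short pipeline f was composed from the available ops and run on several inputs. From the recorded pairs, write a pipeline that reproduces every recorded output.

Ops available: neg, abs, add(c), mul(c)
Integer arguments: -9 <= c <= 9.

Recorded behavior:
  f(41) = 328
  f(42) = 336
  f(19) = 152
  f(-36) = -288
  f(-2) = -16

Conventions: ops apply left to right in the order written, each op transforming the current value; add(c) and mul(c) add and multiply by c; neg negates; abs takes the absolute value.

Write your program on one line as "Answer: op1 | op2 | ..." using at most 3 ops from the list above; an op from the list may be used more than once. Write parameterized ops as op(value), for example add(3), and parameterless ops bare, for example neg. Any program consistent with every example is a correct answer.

neg | mul(-8)

Check, running the answer program on each example:
  41 -> -41 -> 328
  42 -> -42 -> 336
  19 -> -19 -> 152
  -36 -> 36 -> -288
  -2 -> 2 -> -16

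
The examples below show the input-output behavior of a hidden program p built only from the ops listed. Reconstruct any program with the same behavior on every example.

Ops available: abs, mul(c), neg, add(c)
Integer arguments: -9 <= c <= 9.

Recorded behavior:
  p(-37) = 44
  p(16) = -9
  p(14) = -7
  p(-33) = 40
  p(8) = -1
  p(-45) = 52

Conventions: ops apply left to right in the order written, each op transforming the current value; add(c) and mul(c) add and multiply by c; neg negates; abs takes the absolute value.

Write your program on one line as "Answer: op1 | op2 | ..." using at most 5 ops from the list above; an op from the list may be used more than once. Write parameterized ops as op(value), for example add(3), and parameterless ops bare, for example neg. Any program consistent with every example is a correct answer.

add(-4) | neg | add(2) | add(1)

Check, running the answer program on each example:
  -37 -> -41 -> 41 -> 43 -> 44
  16 -> 12 -> -12 -> -10 -> -9
  14 -> 10 -> -10 -> -8 -> -7
  -33 -> -37 -> 37 -> 39 -> 40
  8 -> 4 -> -4 -> -2 -> -1
  -45 -> -49 -> 49 -> 51 -> 52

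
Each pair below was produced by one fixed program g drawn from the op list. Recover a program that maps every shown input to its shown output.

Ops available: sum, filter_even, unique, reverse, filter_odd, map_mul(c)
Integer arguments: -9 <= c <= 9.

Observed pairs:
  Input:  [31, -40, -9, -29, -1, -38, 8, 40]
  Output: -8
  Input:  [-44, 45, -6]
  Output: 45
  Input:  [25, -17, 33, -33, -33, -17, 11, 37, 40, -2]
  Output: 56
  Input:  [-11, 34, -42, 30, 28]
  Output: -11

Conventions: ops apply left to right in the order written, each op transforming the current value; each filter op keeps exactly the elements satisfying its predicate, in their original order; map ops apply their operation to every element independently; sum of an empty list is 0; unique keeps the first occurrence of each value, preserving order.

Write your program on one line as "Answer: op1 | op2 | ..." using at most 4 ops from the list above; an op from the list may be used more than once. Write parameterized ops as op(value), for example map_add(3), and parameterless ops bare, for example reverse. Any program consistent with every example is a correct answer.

reverse | filter_odd | unique | sum

Check, running the answer program on each example:
  [31, -40, -9, -29, -1, -38, 8, 40] -> [40, 8, -38, -1, -29, -9, -40, 31] -> [-1, -29, -9, 31] -> [-1, -29, -9, 31] -> -8
  [-44, 45, -6] -> [-6, 45, -44] -> [45] -> [45] -> 45
  [25, -17, 33, -33, -33, -17, 11, 37, 40, -2] -> [-2, 40, 37, 11, -17, -33, -33, 33, -17, 25] -> [37, 11, -17, -33, -33, 33, -17, 25] -> [37, 11, -17, -33, 33, 25] -> 56
  [-11, 34, -42, 30, 28] -> [28, 30, -42, 34, -11] -> [-11] -> [-11] -> -11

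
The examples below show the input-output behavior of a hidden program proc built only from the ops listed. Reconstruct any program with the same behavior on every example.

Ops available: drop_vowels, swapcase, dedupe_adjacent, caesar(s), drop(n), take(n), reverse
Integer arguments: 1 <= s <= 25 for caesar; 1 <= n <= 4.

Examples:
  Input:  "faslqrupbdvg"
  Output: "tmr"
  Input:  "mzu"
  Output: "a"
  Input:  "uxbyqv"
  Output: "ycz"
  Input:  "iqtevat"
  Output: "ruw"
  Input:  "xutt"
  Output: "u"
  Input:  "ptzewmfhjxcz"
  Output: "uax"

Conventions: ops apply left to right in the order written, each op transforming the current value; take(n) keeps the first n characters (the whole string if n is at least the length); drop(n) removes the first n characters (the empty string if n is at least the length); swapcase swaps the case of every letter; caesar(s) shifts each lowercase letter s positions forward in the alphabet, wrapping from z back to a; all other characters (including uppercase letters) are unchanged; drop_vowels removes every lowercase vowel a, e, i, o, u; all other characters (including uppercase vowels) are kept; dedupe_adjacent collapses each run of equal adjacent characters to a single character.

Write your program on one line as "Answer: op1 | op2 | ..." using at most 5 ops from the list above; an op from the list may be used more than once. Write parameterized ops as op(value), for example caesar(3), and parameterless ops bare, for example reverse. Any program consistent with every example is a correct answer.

dedupe_adjacent | drop(1) | drop_vowels | take(3) | caesar(1)

Check, running the answer program on each example:
  "faslqrupbdvg" -> "faslqrupbdvg" -> "aslqrupbdvg" -> "slqrpbdvg" -> "slq" -> "tmr"
  "mzu" -> "mzu" -> "zu" -> "z" -> "z" -> "a"
  "uxbyqv" -> "uxbyqv" -> "xbyqv" -> "xbyqv" -> "xby" -> "ycz"
  "iqtevat" -> "iqtevat" -> "qtevat" -> "qtvt" -> "qtv" -> "ruw"
  "xutt" -> "xut" -> "ut" -> "t" -> "t" -> "u"
  "ptzewmfhjxcz" -> "ptzewmfhjxcz" -> "tzewmfhjxcz" -> "tzwmfhjxcz" -> "tzw" -> "uax"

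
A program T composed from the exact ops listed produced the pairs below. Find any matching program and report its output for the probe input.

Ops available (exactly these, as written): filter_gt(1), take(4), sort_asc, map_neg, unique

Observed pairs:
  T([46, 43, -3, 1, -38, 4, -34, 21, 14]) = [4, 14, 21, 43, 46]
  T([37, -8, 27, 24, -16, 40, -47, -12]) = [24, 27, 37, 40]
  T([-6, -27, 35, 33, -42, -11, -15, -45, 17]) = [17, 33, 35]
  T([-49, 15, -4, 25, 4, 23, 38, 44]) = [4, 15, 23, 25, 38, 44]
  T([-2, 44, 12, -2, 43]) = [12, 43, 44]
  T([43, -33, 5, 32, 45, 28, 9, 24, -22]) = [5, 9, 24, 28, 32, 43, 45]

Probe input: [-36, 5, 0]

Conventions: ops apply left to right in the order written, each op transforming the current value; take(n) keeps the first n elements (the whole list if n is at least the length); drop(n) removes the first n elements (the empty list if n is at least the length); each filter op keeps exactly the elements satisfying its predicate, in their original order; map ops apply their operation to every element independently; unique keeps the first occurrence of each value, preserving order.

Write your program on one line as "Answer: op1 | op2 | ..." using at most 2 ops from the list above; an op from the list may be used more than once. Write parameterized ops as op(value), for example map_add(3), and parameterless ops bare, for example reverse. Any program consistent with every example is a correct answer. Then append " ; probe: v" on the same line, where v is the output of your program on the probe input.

filter_gt(1) | sort_asc ; probe: [5]

Check, running the answer program on each example:
  [46, 43, -3, 1, -38, 4, -34, 21, 14] -> [46, 43, 4, 21, 14] -> [4, 14, 21, 43, 46]
  [37, -8, 27, 24, -16, 40, -47, -12] -> [37, 27, 24, 40] -> [24, 27, 37, 40]
  [-6, -27, 35, 33, -42, -11, -15, -45, 17] -> [35, 33, 17] -> [17, 33, 35]
  [-49, 15, -4, 25, 4, 23, 38, 44] -> [15, 25, 4, 23, 38, 44] -> [4, 15, 23, 25, 38, 44]
  [-2, 44, 12, -2, 43] -> [44, 12, 43] -> [12, 43, 44]
  [43, -33, 5, 32, 45, 28, 9, 24, -22] -> [43, 5, 32, 45, 28, 9, 24] -> [5, 9, 24, 28, 32, 43, 45]
  probe: [-36, 5, 0] -> [5] -> [5]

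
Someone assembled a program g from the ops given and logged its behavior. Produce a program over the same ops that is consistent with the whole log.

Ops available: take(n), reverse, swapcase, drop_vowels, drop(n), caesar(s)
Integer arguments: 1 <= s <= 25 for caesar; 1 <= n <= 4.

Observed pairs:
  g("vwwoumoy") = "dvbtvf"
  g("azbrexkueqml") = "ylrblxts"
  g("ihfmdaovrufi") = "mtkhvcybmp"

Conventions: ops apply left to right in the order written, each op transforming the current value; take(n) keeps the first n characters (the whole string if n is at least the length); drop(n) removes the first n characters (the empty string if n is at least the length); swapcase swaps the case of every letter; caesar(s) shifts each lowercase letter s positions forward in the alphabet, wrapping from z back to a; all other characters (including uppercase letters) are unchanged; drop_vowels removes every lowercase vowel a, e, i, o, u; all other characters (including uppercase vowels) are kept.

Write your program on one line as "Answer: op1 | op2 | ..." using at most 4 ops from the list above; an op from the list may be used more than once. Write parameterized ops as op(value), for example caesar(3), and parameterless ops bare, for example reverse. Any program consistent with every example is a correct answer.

caesar(7) | drop(2) | drop_vowels

Check, running the answer program on each example:
  "vwwoumoy" -> "cddvbtvf" -> "dvbtvf" -> "dvbtvf"
  "azbrexkueqml" -> "hgiylerblxts" -> "iylerblxts" -> "ylrblxts"
  "ihfmdaovrufi" -> "pomtkhvcybmp" -> "mtkhvcybmp" -> "mtkhvcybmp"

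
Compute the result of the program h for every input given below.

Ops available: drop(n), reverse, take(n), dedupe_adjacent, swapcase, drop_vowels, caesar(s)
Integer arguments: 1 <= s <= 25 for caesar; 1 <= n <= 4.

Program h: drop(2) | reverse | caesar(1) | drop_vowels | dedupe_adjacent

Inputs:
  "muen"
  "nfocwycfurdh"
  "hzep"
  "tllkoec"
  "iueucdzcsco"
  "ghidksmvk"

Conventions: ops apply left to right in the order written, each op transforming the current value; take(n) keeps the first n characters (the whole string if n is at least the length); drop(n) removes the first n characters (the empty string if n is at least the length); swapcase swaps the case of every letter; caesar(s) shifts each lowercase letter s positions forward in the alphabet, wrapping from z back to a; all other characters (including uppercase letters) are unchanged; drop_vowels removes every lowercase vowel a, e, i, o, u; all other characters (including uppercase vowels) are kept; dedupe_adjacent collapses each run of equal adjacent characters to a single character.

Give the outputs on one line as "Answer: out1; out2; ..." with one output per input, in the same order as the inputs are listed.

"f"; "svgdzxdp"; "qf"; "dfplm"; "pdtdvf"; "lwntlj"

Execution, op by op:
  "muen" -> "en" -> "ne" -> "of" -> "f" -> "f"
  "nfocwycfurdh" -> "ocwycfurdh" -> "hdrufcywco" -> "iesvgdzxdp" -> "svgdzxdp" -> "svgdzxdp"
  "hzep" -> "ep" -> "pe" -> "qf" -> "qf" -> "qf"
  "tllkoec" -> "lkoec" -> "ceokl" -> "dfplm" -> "dfplm" -> "dfplm"
  "iueucdzcsco" -> "eucdzcsco" -> "ocsczdcue" -> "pdtdaedvf" -> "pdtddvf" -> "pdtdvf"
  "ghidksmvk" -> "idksmvk" -> "kvmskdi" -> "lwntlej" -> "lwntlj" -> "lwntlj"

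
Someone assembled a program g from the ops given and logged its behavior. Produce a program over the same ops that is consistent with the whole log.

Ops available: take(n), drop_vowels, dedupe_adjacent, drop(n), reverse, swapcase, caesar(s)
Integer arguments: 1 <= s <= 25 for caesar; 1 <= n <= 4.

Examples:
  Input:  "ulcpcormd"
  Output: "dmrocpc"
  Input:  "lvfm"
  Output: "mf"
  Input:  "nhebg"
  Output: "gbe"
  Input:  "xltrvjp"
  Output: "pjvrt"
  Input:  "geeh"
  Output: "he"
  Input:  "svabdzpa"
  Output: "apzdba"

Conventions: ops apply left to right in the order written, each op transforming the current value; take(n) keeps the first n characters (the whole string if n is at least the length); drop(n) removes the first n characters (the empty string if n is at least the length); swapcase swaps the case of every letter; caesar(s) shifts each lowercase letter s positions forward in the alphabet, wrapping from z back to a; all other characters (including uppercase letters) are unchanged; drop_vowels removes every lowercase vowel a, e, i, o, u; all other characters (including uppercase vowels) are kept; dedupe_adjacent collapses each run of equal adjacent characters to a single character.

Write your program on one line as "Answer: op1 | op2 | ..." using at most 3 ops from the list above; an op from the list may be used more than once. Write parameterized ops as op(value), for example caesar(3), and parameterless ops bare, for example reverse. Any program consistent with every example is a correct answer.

drop(2) | reverse

Check, running the answer program on each example:
  "ulcpcormd" -> "cpcormd" -> "dmrocpc"
  "lvfm" -> "fm" -> "mf"
  "nhebg" -> "ebg" -> "gbe"
  "xltrvjp" -> "trvjp" -> "pjvrt"
  "geeh" -> "eh" -> "he"
  "svabdzpa" -> "abdzpa" -> "apzdba"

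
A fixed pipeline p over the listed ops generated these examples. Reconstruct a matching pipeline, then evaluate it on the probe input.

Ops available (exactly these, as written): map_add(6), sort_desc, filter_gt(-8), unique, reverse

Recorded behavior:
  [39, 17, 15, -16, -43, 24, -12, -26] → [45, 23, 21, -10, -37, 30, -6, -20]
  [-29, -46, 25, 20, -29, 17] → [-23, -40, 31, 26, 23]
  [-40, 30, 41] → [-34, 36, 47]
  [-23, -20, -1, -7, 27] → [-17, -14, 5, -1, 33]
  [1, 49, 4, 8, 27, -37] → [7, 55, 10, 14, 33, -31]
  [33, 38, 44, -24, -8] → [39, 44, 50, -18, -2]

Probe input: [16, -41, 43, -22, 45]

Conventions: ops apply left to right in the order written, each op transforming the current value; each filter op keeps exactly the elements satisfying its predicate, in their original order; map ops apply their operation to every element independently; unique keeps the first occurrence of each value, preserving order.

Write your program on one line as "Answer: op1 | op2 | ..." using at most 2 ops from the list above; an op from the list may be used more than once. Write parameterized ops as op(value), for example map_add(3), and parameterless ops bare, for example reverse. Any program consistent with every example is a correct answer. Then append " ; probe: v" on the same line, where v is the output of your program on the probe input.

unique | map_add(6) ; probe: [22, -35, 49, -16, 51]

Check, running the answer program on each example:
  [39, 17, 15, -16, -43, 24, -12, -26] -> [39, 17, 15, -16, -43, 24, -12, -26] -> [45, 23, 21, -10, -37, 30, -6, -20]
  [-29, -46, 25, 20, -29, 17] -> [-29, -46, 25, 20, 17] -> [-23, -40, 31, 26, 23]
  [-40, 30, 41] -> [-40, 30, 41] -> [-34, 36, 47]
  [-23, -20, -1, -7, 27] -> [-23, -20, -1, -7, 27] -> [-17, -14, 5, -1, 33]
  [1, 49, 4, 8, 27, -37] -> [1, 49, 4, 8, 27, -37] -> [7, 55, 10, 14, 33, -31]
  [33, 38, 44, -24, -8] -> [33, 38, 44, -24, -8] -> [39, 44, 50, -18, -2]
  probe: [16, -41, 43, -22, 45] -> [16, -41, 43, -22, 45] -> [22, -35, 49, -16, 51]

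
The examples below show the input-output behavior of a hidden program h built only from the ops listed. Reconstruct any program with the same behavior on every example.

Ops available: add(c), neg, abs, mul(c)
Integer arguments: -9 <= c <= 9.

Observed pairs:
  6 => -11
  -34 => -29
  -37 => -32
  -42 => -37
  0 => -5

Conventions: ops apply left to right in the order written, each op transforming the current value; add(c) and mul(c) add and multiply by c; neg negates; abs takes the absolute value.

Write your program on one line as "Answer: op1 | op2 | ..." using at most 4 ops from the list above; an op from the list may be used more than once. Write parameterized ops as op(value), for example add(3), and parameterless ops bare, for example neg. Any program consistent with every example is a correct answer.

add(5) | abs | neg

Check, running the answer program on each example:
  6 -> 11 -> 11 -> -11
  -34 -> -29 -> 29 -> -29
  -37 -> -32 -> 32 -> -32
  -42 -> -37 -> 37 -> -37
  0 -> 5 -> 5 -> -5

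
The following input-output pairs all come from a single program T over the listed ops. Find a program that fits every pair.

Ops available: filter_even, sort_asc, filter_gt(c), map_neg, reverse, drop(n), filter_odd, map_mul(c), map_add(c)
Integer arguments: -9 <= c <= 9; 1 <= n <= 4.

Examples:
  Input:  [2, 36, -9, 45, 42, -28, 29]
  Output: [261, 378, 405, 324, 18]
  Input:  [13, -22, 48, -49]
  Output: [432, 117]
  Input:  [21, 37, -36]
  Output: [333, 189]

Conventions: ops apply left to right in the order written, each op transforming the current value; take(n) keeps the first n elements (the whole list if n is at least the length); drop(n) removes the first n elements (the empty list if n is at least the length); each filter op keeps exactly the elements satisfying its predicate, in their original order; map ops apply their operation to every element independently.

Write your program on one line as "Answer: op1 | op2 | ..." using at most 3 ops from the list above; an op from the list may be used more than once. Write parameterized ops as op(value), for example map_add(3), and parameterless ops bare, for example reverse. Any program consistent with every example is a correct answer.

reverse | map_mul(9) | filter_gt(-7)

Check, running the answer program on each example:
  [2, 36, -9, 45, 42, -28, 29] -> [29, -28, 42, 45, -9, 36, 2] -> [261, -252, 378, 405, -81, 324, 18] -> [261, 378, 405, 324, 18]
  [13, -22, 48, -49] -> [-49, 48, -22, 13] -> [-441, 432, -198, 117] -> [432, 117]
  [21, 37, -36] -> [-36, 37, 21] -> [-324, 333, 189] -> [333, 189]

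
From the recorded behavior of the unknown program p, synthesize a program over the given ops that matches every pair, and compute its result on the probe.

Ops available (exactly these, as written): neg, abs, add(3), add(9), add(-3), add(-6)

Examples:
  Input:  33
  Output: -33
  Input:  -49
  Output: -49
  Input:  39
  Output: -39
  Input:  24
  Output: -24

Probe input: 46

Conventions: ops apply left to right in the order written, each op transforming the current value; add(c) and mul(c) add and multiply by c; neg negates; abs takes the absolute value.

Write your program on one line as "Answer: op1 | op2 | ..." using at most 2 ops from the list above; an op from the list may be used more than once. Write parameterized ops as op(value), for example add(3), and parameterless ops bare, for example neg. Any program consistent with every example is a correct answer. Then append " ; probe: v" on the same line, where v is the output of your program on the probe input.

abs | neg ; probe: -46

Check, running the answer program on each example:
  33 -> 33 -> -33
  -49 -> 49 -> -49
  39 -> 39 -> -39
  24 -> 24 -> -24
  probe: 46 -> 46 -> -46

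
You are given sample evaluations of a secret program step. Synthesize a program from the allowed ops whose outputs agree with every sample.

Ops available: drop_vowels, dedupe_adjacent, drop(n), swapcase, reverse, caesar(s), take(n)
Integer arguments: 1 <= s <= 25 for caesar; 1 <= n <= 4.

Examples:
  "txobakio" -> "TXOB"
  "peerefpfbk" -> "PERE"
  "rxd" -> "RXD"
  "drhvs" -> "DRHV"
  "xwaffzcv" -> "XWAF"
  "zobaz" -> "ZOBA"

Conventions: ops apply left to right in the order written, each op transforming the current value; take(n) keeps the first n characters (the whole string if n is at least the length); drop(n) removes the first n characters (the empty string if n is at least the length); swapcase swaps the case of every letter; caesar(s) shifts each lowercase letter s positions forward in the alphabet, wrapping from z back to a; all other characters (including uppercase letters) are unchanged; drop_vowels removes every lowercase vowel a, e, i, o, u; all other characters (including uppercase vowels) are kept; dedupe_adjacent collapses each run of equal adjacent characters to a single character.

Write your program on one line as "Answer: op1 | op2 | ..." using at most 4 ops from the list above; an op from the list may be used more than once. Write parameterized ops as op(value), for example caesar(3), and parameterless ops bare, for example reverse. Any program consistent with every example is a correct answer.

dedupe_adjacent | take(4) | swapcase

Check, running the answer program on each example:
  "txobakio" -> "txobakio" -> "txob" -> "TXOB"
  "peerefpfbk" -> "perefpfbk" -> "pere" -> "PERE"
  "rxd" -> "rxd" -> "rxd" -> "RXD"
  "drhvs" -> "drhvs" -> "drhv" -> "DRHV"
  "xwaffzcv" -> "xwafzcv" -> "xwaf" -> "XWAF"
  "zobaz" -> "zobaz" -> "zoba" -> "ZOBA"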